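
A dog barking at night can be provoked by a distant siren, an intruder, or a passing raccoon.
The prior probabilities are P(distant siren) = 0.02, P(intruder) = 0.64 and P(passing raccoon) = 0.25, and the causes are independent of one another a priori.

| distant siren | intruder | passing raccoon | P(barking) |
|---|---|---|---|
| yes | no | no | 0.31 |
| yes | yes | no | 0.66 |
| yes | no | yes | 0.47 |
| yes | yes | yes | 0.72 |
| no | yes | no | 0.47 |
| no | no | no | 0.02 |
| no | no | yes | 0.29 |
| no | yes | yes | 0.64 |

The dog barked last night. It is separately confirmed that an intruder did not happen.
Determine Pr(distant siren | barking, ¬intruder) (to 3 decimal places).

Enumerate the 4 (distant siren, passing raccoon) configurations and weight by the priors:
  P(barking | ¬intruder) = 0.02·0.98·0.75 + 0.29·0.98·0.25 + 0.31·0.02·0.75 + 0.47·0.02·0.25
        = 0.014700 + 0.071050 + 0.004650 + 0.002350 = 0.092750
Configurations with distant siren contribute 0.007000, so
  P(distant siren | barking, ¬intruder) = 0.007000 / 0.092750 ≈ 0.075

Pr(distant siren | barking, ¬intruder) ≈ 0.075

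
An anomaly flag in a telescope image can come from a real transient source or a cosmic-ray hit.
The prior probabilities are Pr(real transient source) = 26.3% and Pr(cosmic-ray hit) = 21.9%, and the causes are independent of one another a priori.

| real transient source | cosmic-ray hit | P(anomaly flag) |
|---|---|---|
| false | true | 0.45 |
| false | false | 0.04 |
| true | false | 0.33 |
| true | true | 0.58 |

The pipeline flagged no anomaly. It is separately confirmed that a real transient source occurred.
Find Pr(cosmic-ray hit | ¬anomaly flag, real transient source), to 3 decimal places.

Pr(cosmic-ray hit | ¬anomaly flag, real transient source) ≈ 0.150

P(¬anomaly flag | real transient source) = 0.67·0.781 + 0.42·0.219 = 0.523270 + 0.091980 = 0.615250
The cosmic-ray hit-present share is 0.42·0.219 = 0.091980.
Hence the posterior is 0.091980/0.615250 ≈ 0.150.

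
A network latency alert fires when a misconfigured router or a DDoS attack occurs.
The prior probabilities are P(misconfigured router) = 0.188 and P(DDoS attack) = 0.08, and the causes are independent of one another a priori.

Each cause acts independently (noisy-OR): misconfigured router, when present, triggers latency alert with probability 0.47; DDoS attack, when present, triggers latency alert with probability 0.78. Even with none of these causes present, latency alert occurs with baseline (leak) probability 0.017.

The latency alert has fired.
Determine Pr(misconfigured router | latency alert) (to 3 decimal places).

Under noisy-OR, P(latency alert | causes) = 1 − (1−0.017)·∏(1−qᵢ) over the active causes.
Sum P(latency alert|·) weighted by the priors over the 4 (misconfigured router, DDoS attack) configurations:
  P(latency alert) = 0.017×0.812×0.92 + 0.78374×0.812×0.08 + 0.47901×0.188×0.92 + 0.885382×0.188×0.08
        = 0.012700 + 0.050912 + 0.082850 + 0.013316 = 0.159778
The terms with misconfigured router present sum to 0.096166, so
  P(misconfigured router | latency alert) = 0.096166 / 0.159778 ≈ 0.602

Pr(misconfigured router | latency alert) ≈ 0.602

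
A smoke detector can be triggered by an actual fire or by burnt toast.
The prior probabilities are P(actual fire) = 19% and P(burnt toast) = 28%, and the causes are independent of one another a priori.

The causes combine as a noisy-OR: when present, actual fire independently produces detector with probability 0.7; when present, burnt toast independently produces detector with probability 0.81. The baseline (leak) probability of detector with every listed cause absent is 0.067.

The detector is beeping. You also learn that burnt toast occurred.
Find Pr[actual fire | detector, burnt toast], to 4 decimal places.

Under noisy-OR, P(detector | causes) = 1 − (1−0.067)·∏(1−qᵢ) over the active causes.
Enumerate both values of actual fire and weight by the priors:
  P(detector | burnt toast) = 0.82273*0.81 + 0.946819*0.19
        = 0.666411 + 0.179896 = 0.846307
Configurations with actual fire contribute 0.179896, so
  P(actual fire | detector, burnt toast) = 0.179896 / 0.846307 ≈ 0.2126

Pr[actual fire | detector, burnt toast] ≈ 0.2126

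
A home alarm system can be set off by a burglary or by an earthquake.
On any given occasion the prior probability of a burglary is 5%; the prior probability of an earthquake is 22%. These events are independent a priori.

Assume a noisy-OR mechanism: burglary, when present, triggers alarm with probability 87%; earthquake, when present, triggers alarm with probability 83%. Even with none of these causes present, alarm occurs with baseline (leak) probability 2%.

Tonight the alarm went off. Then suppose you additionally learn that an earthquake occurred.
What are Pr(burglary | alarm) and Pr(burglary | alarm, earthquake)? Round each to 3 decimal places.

Pr(burglary | alarm) ≈ 0.192; Pr(burglary | alarm, earthquake) ≈ 0.058

Under noisy-OR, P(alarm | causes) = 1 − (1−0.02)·∏(1−qᵢ) over the active causes.
P(alarm) = 0.02*0.95*0.78 + 0.8334*0.95*0.22 + 0.8726*0.05*0.78 + 0.978342*0.05*0.22 = 0.014820 + 0.174181 + 0.034031 + 0.010762 = 0.233794
Restricting to configurations with burglary present: 0.034031 + 0.010762 = 0.044793.
P(burglary | alarm) = 0.044793 / 0.233794 ≈ 0.192

With the extra evidence:
P(alarm | earthquake) = 0.8334*0.95 + 0.978342*0.05 = 0.791730 + 0.048917 = 0.840647
Of this, 0.048917 comes from 0.978342*0.05 (the burglary=true cases).
P(burglary | alarm, earthquake) = 0.048917 / 0.840647 ≈ 0.058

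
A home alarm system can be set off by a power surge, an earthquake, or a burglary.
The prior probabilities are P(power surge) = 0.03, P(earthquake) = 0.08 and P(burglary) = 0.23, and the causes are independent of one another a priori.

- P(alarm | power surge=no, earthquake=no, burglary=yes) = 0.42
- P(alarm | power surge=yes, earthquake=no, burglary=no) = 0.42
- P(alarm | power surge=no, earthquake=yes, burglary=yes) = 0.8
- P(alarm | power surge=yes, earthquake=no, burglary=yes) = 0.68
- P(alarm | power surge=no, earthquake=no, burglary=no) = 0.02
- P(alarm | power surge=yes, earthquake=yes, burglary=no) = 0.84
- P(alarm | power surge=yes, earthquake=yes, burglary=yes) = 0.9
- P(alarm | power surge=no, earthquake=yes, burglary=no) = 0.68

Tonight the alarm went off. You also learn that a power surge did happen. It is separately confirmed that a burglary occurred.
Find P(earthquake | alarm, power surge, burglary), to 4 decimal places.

P(earthquake | alarm, power surge, burglary) ≈ 0.1032

Sum P(alarm|·) weighted by the priors over both values of earthquake:
  P(alarm | power surge, burglary) = 0.68×0.92 + 0.9×0.08
        = 0.625600 + 0.072000 = 0.697600
The terms with earthquake present sum to 0.072000, so
  P(earthquake | alarm, power surge, burglary) = 0.072000 / 0.697600 ≈ 0.1032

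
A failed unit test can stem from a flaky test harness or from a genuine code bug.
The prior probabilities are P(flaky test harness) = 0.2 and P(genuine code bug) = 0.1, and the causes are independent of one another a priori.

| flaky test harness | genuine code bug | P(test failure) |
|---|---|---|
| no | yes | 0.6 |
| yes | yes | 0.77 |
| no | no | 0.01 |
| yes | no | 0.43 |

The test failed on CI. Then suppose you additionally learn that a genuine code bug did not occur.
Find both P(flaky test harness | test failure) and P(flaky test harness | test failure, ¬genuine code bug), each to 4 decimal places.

P(test failure) = 0.01×0.8×0.9 + 0.6×0.8×0.1 + 0.43×0.2×0.9 + 0.77×0.2×0.1 = 0.007200 + 0.048000 + 0.077400 + 0.015400 = 0.148000
The flaky test harness-present share is 0.077400 + 0.015400 = 0.092800.
P(flaky test harness | test failure) = 0.092800 / 0.148000 ≈ 0.6270

Now condition on the additional information:
P(test failure | ¬genuine code bug) = 0.01×0.8 + 0.43×0.2 = 0.008000 + 0.086000 = 0.094000
The flaky test harness-present share is 0.43×0.2 = 0.086000.
So P(flaky test harness | test failure, ¬genuine code bug) = 0.086000/0.094000 ≈ 0.9149.

P(flaky test harness | test failure) ≈ 0.6270; P(flaky test harness | test failure, ¬genuine code bug) ≈ 0.9149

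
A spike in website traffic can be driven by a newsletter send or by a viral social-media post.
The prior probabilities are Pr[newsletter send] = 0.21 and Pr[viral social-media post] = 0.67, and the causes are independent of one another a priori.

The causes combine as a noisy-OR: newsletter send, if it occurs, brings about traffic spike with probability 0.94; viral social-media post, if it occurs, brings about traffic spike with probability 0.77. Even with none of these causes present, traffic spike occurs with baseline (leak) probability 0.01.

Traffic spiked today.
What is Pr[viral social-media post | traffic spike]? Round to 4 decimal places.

Under noisy-OR, P(traffic spike | causes) = 1 − (1−0.01)·∏(1−qᵢ) over the active causes.
P(traffic spike) = 0.01×0.79×0.33 + 0.7723×0.79×0.67 + 0.9406×0.21×0.33 + 0.986338×0.21×0.67 = 0.002607 + 0.408778 + 0.065184 + 0.138778 = 0.615347
The viral social-media post-present share is 0.408778 + 0.138778 = 0.547556.
P(viral social-media post | traffic spike) = 0.547556 / 0.615347 ≈ 0.8898

Pr[viral social-media post | traffic spike] ≈ 0.8898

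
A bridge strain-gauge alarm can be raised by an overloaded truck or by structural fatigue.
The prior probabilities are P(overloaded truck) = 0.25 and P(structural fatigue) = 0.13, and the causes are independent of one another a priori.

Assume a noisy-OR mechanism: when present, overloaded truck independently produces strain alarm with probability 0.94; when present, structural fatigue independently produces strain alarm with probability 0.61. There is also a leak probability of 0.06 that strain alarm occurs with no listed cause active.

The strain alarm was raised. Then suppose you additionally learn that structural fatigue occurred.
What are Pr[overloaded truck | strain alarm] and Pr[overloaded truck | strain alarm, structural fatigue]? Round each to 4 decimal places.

Under noisy-OR, P(strain alarm | causes) = 1 − (1−0.06)·∏(1−qᵢ) over the active causes.
Enumerate the 4 (overloaded truck, structural fatigue) configurations and weight by the priors:
  P(strain alarm) = 0.06×0.75×0.87 + 0.6334×0.75×0.13 + 0.9436×0.25×0.87 + 0.978004×0.25×0.13
        = 0.039150 + 0.061756 + 0.205233 + 0.031785 = 0.337924
Configurations with overloaded truck contribute 0.237018, so
  P(overloaded truck | strain alarm) = 0.237018 / 0.337924 ≈ 0.7014

Now condition on the additional information:
Numerator (weight on configurations with overloaded truck): 0.978004·0.25 = 0.244501
The normalizing constant is 0.6334·0.75 + 0.978004·0.25 = 0.719551
P(overloaded truck | strain alarm, structural fatigue) = 0.244501/0.719551 ≈ 0.3398
The drop from 0.7014 to 0.3398 is the explaining-away (discounting) effect.

Pr[overloaded truck | strain alarm] ≈ 0.7014; Pr[overloaded truck | strain alarm, structural fatigue] ≈ 0.3398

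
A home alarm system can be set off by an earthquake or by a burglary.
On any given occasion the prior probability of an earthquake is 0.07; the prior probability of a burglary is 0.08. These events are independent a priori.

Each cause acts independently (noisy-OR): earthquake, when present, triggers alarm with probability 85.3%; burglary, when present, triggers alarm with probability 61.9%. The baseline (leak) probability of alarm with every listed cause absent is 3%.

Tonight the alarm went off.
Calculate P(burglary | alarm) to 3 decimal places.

Under noisy-OR, P(alarm | causes) = 1 − (1−0.03)·∏(1−qᵢ) over the active causes.
Numerator (weight on configurations with burglary): 0.046904 + 0.005296 = 0.052200
The normalizing constant is 0.03·0.93·0.92 + 0.63043·0.93·0.08 + 0.85741·0.07·0.92 + 0.945673·0.07·0.08 = 0.133085
P(burglary | alarm) = 0.052200/0.133085 ≈ 0.392

P(burglary | alarm) ≈ 0.392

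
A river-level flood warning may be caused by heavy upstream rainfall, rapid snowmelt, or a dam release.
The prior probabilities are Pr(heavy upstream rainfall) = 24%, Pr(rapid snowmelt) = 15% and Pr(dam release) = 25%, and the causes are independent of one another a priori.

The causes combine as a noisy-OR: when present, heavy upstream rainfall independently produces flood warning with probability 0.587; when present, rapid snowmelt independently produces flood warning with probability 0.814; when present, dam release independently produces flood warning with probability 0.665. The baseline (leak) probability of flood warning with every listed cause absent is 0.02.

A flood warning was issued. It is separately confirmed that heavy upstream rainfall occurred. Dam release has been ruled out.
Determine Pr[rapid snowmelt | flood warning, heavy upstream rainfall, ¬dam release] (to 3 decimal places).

Pr[rapid snowmelt | flood warning, heavy upstream rainfall, ¬dam release] ≈ 0.215

Under noisy-OR, P(flood warning | causes) = 1 − (1−0.02)·∏(1−qᵢ) over the active causes.
Enumerate both values of rapid snowmelt and weight by the priors:
  P(flood warning | heavy upstream rainfall, ¬dam release) = 0.59526×0.85 + 0.924718×0.15
        = 0.505971 + 0.138708 = 0.644679
Configurations with rapid snowmelt contribute 0.138708, so
  P(rapid snowmelt | flood warning, heavy upstream rainfall, ¬dam release) = 0.138708 / 0.644679 ≈ 0.215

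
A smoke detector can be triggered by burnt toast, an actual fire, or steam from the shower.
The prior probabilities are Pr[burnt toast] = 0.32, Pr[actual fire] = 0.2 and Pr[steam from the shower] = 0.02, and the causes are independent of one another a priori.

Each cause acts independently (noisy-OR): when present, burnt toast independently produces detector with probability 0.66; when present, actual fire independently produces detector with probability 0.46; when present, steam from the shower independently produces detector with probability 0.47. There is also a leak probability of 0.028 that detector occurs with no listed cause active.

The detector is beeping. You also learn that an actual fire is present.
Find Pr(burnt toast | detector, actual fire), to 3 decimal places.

Under noisy-OR, P(detector | causes) = 1 − (1−0.028)·∏(1−qᵢ) over the active causes.
Enumerate the 4 (burnt toast, steam from the shower) configurations and weight by the priors:
  P(detector | actual fire) = 0.47512·0.68·0.98 + 0.721814·0.68·0.02 + 0.821541·0.32·0.98 + 0.905417·0.32·0.02
        = 0.316620 + 0.009817 + 0.257635 + 0.005795 = 0.589867
Configurations with burnt toast contribute 0.263430, so
  P(burnt toast | detector, actual fire) = 0.263430 / 0.589867 ≈ 0.447

Pr(burnt toast | detector, actual fire) ≈ 0.447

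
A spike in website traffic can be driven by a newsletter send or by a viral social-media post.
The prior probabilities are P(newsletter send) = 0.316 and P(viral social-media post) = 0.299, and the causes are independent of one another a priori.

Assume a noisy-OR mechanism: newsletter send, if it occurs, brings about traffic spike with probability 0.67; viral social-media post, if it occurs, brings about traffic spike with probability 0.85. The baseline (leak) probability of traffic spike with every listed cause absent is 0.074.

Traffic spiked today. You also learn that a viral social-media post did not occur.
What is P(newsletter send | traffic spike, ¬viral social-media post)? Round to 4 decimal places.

Under noisy-OR, P(traffic spike | causes) = 1 − (1−0.074)·∏(1−qᵢ) over the active causes.
P(traffic spike | ¬viral social-media post) = 0.074*0.684 + 0.69442*0.316 = 0.050616 + 0.219437 = 0.270053
The newsletter send-present share is 0.69442*0.316 = 0.219437.
So P(newsletter send | traffic spike, ¬viral social-media post) = 0.219437/0.270053 ≈ 0.8126.

P(newsletter send | traffic spike, ¬viral social-media post) ≈ 0.8126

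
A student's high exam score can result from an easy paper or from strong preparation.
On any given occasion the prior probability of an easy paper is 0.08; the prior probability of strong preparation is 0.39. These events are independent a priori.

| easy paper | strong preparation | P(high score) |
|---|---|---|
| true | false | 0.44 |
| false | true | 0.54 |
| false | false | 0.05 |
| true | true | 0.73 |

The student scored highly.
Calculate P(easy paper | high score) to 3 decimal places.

P(easy paper | high score) ≈ 0.166

For the numerator, keep only easy paper=true terms: 0.021472 + 0.022776 = 0.044248
Normalizer over all consistent configurations: 0.05·0.92·0.61 + 0.54·0.92·0.39 + 0.44·0.08·0.61 + 0.73·0.08·0.39 = 0.266060
P(easy paper | high score) = 0.044248/0.266060 ≈ 0.166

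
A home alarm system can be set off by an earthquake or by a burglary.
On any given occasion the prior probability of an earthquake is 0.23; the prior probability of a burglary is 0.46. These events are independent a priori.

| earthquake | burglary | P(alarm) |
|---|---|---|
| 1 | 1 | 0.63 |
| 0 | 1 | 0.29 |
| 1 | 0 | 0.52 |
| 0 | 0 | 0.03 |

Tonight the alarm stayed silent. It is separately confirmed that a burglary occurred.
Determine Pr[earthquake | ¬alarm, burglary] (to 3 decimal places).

Pr[earthquake | ¬alarm, burglary] ≈ 0.135

P(¬alarm | burglary) = 0.71·0.77 + 0.37·0.23 = 0.546700 + 0.085100 = 0.631800
Of this, 0.085100 comes from 0.37·0.23 (the earthquake=true cases).
P(earthquake | ¬alarm, burglary) = 0.085100 / 0.631800 ≈ 0.135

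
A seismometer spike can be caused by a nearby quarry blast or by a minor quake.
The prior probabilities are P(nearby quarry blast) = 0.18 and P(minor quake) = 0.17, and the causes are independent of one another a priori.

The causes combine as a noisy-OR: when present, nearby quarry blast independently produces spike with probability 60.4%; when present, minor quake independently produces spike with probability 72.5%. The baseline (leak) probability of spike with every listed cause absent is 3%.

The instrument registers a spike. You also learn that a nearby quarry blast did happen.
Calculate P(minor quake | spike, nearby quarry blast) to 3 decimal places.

Under noisy-OR, P(spike | causes) = 1 − (1−0.03)·∏(1−qᵢ) over the active causes.
Enumerate both values of minor quake and weight by the priors:
  P(spike | nearby quarry blast) = 0.61588·0.83 + 0.894367·0.17
        = 0.511180 + 0.152042 = 0.663222
The terms with minor quake present sum to 0.152042, so
  P(minor quake | spike, nearby quarry blast) = 0.152042 / 0.663222 ≈ 0.229

P(minor quake | spike, nearby quarry blast) ≈ 0.229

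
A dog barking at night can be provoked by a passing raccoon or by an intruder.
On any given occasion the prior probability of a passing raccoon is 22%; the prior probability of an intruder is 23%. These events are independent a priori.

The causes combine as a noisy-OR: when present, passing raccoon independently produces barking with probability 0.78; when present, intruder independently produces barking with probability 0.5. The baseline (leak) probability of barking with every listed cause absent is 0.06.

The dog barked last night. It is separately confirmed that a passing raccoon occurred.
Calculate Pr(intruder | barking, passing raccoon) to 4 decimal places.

Pr(intruder | barking, passing raccoon) ≈ 0.2524

Under noisy-OR, P(barking | causes) = 1 − (1−0.06)·∏(1−qᵢ) over the active causes.
Numerator (weight on configurations with intruder): 0.8966×0.23 = 0.206218
The normalizing constant is 0.7932×0.77 + 0.8966×0.23 = 0.816982
Posterior = 0.206218 / 0.816982 ≈ 0.2524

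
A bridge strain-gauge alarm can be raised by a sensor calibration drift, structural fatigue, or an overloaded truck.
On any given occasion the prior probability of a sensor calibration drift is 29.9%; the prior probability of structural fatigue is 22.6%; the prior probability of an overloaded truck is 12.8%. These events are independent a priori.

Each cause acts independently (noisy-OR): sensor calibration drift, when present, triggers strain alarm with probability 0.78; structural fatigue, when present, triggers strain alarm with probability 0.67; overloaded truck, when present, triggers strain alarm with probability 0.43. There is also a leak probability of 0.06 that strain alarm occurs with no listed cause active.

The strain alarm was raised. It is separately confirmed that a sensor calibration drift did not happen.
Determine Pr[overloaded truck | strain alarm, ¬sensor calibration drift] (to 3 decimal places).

Pr[overloaded truck | strain alarm, ¬sensor calibration drift] ≈ 0.283

Under noisy-OR, P(strain alarm | causes) = 1 − (1−0.06)·∏(1−qᵢ) over the active causes.
P(strain alarm | ¬sensor calibration drift) = 0.06·0.774·0.872 + 0.4642·0.774·0.128 + 0.6898·0.226·0.872 + 0.823186·0.226·0.128 = 0.040496 + 0.045989 + 0.135940 + 0.023813 = 0.246238
The overloaded truck-present share is 0.045989 + 0.023813 = 0.069802.
Hence the posterior is 0.069802/0.246238 ≈ 0.283.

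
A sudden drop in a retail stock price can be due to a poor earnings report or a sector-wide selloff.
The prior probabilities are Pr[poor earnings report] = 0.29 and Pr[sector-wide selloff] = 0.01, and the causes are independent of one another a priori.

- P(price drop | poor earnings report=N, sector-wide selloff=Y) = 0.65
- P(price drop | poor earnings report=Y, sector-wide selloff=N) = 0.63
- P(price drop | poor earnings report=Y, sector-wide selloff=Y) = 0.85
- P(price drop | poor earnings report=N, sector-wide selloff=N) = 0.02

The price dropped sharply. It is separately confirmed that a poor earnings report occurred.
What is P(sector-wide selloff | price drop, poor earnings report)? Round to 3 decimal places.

P(sector-wide selloff | price drop, poor earnings report) ≈ 0.013

Enumerate both values of sector-wide selloff and weight by the priors:
  P(price drop | poor earnings report) = 0.63×0.99 + 0.85×0.01
        = 0.623700 + 0.008500 = 0.632200
Configurations with sector-wide selloff contribute 0.008500, so
  P(sector-wide selloff | price drop, poor earnings report) = 0.008500 / 0.632200 ≈ 0.013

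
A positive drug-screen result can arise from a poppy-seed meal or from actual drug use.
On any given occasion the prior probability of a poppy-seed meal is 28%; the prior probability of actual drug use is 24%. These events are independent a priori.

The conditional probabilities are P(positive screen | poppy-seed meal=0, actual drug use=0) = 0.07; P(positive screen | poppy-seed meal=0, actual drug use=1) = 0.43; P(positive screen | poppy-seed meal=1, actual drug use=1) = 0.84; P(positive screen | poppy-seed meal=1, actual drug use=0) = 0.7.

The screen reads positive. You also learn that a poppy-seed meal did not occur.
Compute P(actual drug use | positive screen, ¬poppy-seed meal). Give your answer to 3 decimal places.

P(actual drug use | positive screen, ¬poppy-seed meal) ≈ 0.660

Weight on actual drug use=true, given the evidence: 0.43*0.24 = 0.103200
Denominator P(positive screen | ¬poppy-seed meal): 0.07*0.76 + 0.43*0.24 = 0.156400
Posterior = 0.103200 / 0.156400 ≈ 0.660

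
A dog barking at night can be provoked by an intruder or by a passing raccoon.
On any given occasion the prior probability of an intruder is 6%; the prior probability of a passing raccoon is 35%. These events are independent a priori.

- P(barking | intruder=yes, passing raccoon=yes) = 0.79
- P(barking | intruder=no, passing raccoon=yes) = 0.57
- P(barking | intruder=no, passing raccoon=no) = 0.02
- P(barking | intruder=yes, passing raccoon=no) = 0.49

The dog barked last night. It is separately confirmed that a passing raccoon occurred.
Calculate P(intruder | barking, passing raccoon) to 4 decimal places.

P(intruder | barking, passing raccoon) ≈ 0.0813

Sum P(barking|·) weighted by the priors over both values of intruder:
  P(barking | passing raccoon) = 0.57*0.94 + 0.79*0.06
        = 0.535800 + 0.047400 = 0.583200
The terms with intruder present sum to 0.047400, so
  P(intruder | barking, passing raccoon) = 0.047400 / 0.583200 ≈ 0.0813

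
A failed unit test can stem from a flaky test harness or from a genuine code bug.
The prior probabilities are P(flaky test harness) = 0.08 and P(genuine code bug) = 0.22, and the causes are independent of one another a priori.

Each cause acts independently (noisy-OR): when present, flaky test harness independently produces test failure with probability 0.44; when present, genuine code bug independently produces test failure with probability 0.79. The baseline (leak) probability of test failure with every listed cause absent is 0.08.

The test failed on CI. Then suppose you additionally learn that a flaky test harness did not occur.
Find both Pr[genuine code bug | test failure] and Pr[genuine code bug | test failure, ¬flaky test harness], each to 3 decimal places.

Pr[genuine code bug | test failure] ≈ 0.671; Pr[genuine code bug | test failure, ¬flaky test harness] ≈ 0.740

Under noisy-OR, P(test failure | causes) = 1 − (1−0.08)·∏(1−qᵢ) over the active causes.
Weight on genuine code bug=true, given the evidence: 0.163296 + 0.015696 = 0.178992
Denominator P(test failure): 0.08×0.92×0.78 + 0.8068×0.92×0.22 + 0.4848×0.08×0.78 + 0.891808×0.08×0.22 = 0.266652
Posterior = 0.178992 / 0.266652 ≈ 0.671

Now also conditioning on flaky test harness≠true:
For the numerator, keep only genuine code bug=true terms: 0.8068*0.22 = 0.177496
Normalizer over all consistent configurations: 0.08*0.78 + 0.8068*0.22 = 0.239896
P(genuine code bug | test failure, ¬flaky test harness) = 0.177496/0.239896 ≈ 0.740
With flaky test harness excluded, genuine code bug must carry more of the explanatory weight for the test failure.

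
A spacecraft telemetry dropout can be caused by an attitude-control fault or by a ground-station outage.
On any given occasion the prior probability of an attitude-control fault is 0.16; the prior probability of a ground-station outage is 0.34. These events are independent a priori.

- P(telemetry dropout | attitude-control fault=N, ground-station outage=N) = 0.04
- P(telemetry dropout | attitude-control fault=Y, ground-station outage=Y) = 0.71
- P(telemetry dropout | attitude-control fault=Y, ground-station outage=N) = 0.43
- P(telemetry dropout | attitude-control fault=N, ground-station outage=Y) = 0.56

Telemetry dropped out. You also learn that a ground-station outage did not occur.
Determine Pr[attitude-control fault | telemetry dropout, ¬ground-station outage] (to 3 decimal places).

Pr[attitude-control fault | telemetry dropout, ¬ground-station outage] ≈ 0.672

Sum P(telemetry dropout|·) weighted by the priors over both values of attitude-control fault:
  P(telemetry dropout | ¬ground-station outage) = 0.04*0.84 + 0.43*0.16
        = 0.033600 + 0.068800 = 0.102400
Keeping only the attitude-control fault-present terms gives 0.068800, so
  P(attitude-control fault | telemetry dropout, ¬ground-station outage) = 0.068800 / 0.102400 ≈ 0.672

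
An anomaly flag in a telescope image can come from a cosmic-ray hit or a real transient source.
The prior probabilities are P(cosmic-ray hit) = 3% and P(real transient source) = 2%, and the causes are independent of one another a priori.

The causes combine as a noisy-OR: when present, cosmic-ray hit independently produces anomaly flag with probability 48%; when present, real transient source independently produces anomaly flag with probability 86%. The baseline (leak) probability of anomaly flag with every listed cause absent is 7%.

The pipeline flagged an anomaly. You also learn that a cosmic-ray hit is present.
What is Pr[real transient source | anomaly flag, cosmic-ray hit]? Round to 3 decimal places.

Under noisy-OR, P(anomaly flag | causes) = 1 − (1−0.07)·∏(1−qᵢ) over the active causes.
By total probability over both values of real transient source:
  P(anomaly flag | cosmic-ray hit) = 0.5164*0.98 + 0.932296*0.02
        = 0.506072 + 0.018646 = 0.524718
The terms with real transient source present sum to 0.018646, so
  P(real transient source | anomaly flag, cosmic-ray hit) = 0.018646 / 0.524718 ≈ 0.036

Pr[real transient source | anomaly flag, cosmic-ray hit] ≈ 0.036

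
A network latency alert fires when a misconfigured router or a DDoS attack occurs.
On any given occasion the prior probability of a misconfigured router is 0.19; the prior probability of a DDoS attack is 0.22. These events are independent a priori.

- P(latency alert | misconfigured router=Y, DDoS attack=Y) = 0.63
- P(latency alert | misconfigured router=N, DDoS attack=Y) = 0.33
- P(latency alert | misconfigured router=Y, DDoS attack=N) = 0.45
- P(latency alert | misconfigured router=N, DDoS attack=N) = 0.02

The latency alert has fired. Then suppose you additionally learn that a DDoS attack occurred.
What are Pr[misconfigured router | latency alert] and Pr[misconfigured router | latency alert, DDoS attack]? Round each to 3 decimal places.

Numerator (weight on configurations with misconfigured router): 0.066690 + 0.026334 = 0.093024
Denominator P(latency alert): 0.02*0.81*0.78 + 0.33*0.81*0.22 + 0.45*0.19*0.78 + 0.63*0.19*0.22 = 0.164466
Posterior = 0.093024 / 0.164466 ≈ 0.566

Now also conditioning on DDoS attack=true:
P(latency alert | DDoS attack) = 0.33·0.81 + 0.63·0.19 = 0.267300 + 0.119700 = 0.387000
Of this, 0.119700 comes from 0.63·0.19 (the misconfigured router=true cases).
P(misconfigured router | latency alert, DDoS attack) = 0.119700 / 0.387000 ≈ 0.309

Pr[misconfigured router | latency alert] ≈ 0.566; Pr[misconfigured router | latency alert, DDoS attack] ≈ 0.309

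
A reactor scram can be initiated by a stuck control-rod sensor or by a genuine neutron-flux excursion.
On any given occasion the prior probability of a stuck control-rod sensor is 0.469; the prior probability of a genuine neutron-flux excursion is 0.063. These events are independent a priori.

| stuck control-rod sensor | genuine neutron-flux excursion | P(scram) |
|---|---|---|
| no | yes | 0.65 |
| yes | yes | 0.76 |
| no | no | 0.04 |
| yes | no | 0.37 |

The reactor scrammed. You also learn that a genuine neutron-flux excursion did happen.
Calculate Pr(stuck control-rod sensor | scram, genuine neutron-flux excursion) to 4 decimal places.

Weight on stuck control-rod sensor=true, given the evidence: 0.76×0.469 = 0.356440
Normalizer over all consistent configurations: 0.65×0.531 + 0.76×0.469 = 0.701590
Posterior = 0.356440 / 0.701590 ≈ 0.5080

Pr(stuck control-rod sensor | scram, genuine neutron-flux excursion) ≈ 0.5080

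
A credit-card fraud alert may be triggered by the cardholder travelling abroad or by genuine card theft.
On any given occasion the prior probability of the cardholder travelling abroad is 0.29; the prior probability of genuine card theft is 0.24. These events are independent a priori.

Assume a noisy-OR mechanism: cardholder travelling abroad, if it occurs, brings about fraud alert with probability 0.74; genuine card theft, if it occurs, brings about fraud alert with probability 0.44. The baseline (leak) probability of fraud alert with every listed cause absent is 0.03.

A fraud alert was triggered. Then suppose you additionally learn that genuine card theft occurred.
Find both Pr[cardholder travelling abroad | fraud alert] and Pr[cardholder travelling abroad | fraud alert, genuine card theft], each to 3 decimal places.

Pr[cardholder travelling abroad | fraud alert] ≈ 0.705; Pr[cardholder travelling abroad | fraud alert, genuine card theft] ≈ 0.434

Under noisy-OR, P(fraud alert | causes) = 1 − (1−0.03)·∏(1−qᵢ) over the active causes.
For the numerator, keep only cardholder travelling abroad=true terms: 0.164815 + 0.059770 = 0.224585
Normalizer over all consistent configurations: 0.03·0.71·0.76 + 0.4568·0.71·0.24 + 0.7478·0.29·0.76 + 0.858768·0.29·0.24 = 0.318612
Posterior = 0.224585 / 0.318612 ≈ 0.705

Now also conditioning on genuine card theft=true:
Numerator (weight on configurations with cardholder travelling abroad): 0.858768·0.29 = 0.249043
The normalizing constant is 0.4568·0.71 + 0.858768·0.29 = 0.573371
Posterior = 0.249043 / 0.573371 ≈ 0.434
Conditioning on genuine card theft lowers the posterior on cardholder travelling abroad: the classic explaining-away effect in a common-effect structure.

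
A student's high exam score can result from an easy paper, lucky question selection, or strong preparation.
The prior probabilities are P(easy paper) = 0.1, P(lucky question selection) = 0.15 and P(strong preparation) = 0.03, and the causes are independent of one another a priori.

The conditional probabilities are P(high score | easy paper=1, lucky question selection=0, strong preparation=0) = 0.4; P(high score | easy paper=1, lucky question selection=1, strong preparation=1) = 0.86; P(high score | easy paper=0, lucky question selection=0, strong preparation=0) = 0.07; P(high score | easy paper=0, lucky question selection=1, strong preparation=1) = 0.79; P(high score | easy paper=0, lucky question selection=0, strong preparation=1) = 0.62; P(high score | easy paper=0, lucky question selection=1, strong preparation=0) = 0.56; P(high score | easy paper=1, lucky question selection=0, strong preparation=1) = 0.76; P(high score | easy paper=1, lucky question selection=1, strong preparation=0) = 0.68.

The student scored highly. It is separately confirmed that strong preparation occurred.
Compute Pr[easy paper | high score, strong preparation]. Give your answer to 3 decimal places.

Pr[easy paper | high score, strong preparation] ≈ 0.118

Numerator (weight on configurations with easy paper): 0.064600 + 0.012900 = 0.077500
Denominator P(high score | strong preparation): 0.62*0.9*0.85 + 0.79*0.9*0.15 + 0.76*0.1*0.85 + 0.86*0.1*0.15 = 0.658450
Posterior = 0.077500 / 0.658450 ≈ 0.118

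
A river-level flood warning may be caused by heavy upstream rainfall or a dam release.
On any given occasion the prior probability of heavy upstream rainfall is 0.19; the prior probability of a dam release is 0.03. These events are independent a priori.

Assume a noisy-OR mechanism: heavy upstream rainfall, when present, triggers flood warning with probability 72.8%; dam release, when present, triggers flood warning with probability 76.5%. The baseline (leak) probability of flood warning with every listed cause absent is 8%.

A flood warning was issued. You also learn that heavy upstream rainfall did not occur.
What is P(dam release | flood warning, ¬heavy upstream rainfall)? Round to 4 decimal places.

P(dam release | flood warning, ¬heavy upstream rainfall) ≈ 0.2325

Under noisy-OR, P(flood warning | causes) = 1 − (1−0.08)·∏(1−qᵢ) over the active causes.
P(flood warning | ¬heavy upstream rainfall) = 0.08*0.97 + 0.7838*0.03 = 0.077600 + 0.023514 = 0.101114
The dam release-present share is 0.7838*0.03 = 0.023514.
P(dam release | flood warning, ¬heavy upstream rainfall) = 0.023514 / 0.101114 ≈ 0.2325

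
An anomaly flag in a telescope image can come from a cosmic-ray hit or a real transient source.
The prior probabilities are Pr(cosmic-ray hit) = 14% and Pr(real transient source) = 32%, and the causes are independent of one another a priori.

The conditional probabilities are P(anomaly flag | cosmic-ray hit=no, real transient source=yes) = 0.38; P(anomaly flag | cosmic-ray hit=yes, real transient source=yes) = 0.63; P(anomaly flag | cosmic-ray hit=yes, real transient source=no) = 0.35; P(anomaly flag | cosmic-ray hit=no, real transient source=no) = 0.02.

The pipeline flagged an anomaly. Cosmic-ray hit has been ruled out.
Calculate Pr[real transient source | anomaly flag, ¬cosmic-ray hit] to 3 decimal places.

Sum P(anomaly flag|·) weighted by the priors over both values of real transient source:
  P(anomaly flag | ¬cosmic-ray hit) = 0.02·0.68 + 0.38·0.32
        = 0.013600 + 0.121600 = 0.135200
Keeping only the real transient source-present terms gives 0.121600, so
  P(real transient source | anomaly flag, ¬cosmic-ray hit) = 0.121600 / 0.135200 ≈ 0.899

Pr[real transient source | anomaly flag, ¬cosmic-ray hit] ≈ 0.899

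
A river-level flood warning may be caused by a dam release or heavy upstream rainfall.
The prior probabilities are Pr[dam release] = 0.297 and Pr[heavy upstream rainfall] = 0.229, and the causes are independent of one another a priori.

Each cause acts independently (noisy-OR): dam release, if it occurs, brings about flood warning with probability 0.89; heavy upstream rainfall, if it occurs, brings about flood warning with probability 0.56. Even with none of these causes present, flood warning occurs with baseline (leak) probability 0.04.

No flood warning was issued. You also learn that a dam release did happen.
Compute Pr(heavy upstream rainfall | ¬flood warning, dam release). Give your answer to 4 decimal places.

Pr(heavy upstream rainfall | ¬flood warning, dam release) ≈ 0.1156

Under noisy-OR, P(flood warning | causes) = 1 − (1−0.04)·∏(1−qᵢ) over the active causes.
By total probability over both values of heavy upstream rainfall:
  P(¬flood warning | dam release) = 0.1056×0.771 + 0.046464×0.229
        = 0.081418 + 0.010640 = 0.092058
Keeping only the heavy upstream rainfall-present terms gives 0.010640, so
  P(heavy upstream rainfall | ¬flood warning, dam release) = 0.010640 / 0.092058 ≈ 0.1156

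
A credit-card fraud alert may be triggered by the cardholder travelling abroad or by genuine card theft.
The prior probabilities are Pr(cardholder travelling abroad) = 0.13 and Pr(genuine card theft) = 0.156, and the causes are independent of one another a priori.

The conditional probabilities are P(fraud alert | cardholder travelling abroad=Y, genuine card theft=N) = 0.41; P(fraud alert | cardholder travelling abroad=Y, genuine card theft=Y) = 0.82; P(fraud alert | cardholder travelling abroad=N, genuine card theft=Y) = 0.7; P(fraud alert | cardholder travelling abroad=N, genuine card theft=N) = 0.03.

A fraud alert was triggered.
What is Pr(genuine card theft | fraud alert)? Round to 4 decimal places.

Pr(genuine card theft | fraud alert) ≈ 0.6249

Numerator (weight on configurations with genuine card theft): 0.095004 + 0.016630 = 0.111634
The normalizing constant is 0.03·0.87·0.844 + 0.7·0.87·0.156 + 0.41·0.13·0.844 + 0.82·0.13·0.156 = 0.178647
Posterior = 0.111634 / 0.178647 ≈ 0.6249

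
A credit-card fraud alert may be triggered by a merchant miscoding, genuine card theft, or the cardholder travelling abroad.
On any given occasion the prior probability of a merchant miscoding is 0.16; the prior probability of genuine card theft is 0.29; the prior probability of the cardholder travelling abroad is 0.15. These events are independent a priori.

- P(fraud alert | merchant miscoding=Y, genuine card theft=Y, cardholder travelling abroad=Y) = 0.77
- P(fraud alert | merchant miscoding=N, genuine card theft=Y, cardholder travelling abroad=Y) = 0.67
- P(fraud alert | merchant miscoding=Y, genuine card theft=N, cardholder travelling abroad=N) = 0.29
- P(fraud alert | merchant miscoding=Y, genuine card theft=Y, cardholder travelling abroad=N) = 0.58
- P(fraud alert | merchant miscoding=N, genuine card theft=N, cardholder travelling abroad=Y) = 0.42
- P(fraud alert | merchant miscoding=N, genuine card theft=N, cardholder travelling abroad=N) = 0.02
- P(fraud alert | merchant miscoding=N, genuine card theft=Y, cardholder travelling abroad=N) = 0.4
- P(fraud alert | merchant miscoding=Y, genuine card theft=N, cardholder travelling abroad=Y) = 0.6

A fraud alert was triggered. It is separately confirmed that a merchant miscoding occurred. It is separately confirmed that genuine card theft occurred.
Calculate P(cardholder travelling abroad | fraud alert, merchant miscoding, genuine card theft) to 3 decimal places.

P(fraud alert | merchant miscoding, genuine card theft) = 0.58·0.85 + 0.77·0.15 = 0.493000 + 0.115500 = 0.608500
Restricting to configurations with cardholder travelling abroad present: 0.77·0.15 = 0.115500.
So P(cardholder travelling abroad | fraud alert, merchant miscoding, genuine card theft) = 0.115500/0.608500 ≈ 0.190.

P(cardholder travelling abroad | fraud alert, merchant miscoding, genuine card theft) ≈ 0.190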